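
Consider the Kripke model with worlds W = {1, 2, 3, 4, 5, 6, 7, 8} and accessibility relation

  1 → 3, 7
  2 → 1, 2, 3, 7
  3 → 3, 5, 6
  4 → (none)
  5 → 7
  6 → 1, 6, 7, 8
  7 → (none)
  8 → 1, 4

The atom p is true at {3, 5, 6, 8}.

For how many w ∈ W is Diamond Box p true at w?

1: successors {3, 7}; Box p there: 3:T, 7:T. ✓
2: successors {1, 2, 3, 7}; Box p there: 1:F, 2:F, 3:T, 7:T. ✓
3: successors {3, 5, 6}; Box p there: 3:T, 5:F, 6:F. ✓
4: no successors, so Diamond Box p fails. ✗
5: successors {7}; Box p there: 7:T. ✓
6: successors {1, 6, 7, 8}; Box p there: 1:F, 6:F, 7:T, 8:F. ✓
7: no successors, so Diamond Box p fails. ✗
8: successors {1, 4}; Box p there: 1:F, 4:T. ✓
Satisfying worlds: {1, 2, 3, 5, 6, 8}.

6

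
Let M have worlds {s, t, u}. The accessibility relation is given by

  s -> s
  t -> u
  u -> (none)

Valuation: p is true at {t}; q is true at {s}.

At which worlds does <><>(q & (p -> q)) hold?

s: successors {s}; <>(q & (p -> q)) there: s:T. ✓
t: successors {u}; <>(q & (p -> q)) there: u:F. ✗
u: no successors, so <><>(q & (p -> q)) fails. ✗

{s}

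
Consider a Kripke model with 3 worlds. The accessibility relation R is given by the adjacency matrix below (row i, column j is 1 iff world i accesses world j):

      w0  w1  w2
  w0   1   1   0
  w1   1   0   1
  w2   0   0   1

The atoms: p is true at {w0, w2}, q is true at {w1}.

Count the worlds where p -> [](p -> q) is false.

w0: p is T, [](p -> q) is F. ✗
w1: p is F, [](p -> q) is F. ✓
w2: p is T, [](p -> q) is F. ✗
Satisfying worlds: {w1}.
So p -> [](p -> q) fails at the other 2 worlds.

2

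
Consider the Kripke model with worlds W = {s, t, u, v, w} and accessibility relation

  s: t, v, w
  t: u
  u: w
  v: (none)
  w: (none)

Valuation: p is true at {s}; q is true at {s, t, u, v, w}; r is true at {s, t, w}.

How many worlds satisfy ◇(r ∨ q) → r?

s: ◇(r ∨ q) is T, r is T. ✓
t: ◇(r ∨ q) is T, r is T. ✓
u: ◇(r ∨ q) is T, r is F. ✗
v: ◇(r ∨ q) is F, r is F. ✓
w: ◇(r ∨ q) is F, r is T. ✓
Satisfying worlds: {s, t, v, w}.

4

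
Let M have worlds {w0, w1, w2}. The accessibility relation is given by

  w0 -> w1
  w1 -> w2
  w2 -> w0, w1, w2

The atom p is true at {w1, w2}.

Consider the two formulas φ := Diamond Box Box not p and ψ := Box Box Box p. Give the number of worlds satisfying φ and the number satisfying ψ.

For Diamond Box Box not p:
w0: successors {w1}; Box Box not p there: w1:F. ✗
w1: successors {w2}; Box Box not p there: w2:F. ✗
w2: successors {w0, w1, w2}; Box Box not p there: w0:F, w1:F, w2:F. ✗
— 0 worlds.
For Box Box Box p:
w0: successors {w1}; Box Box p there: w1:F. ✗
w1: successors {w2}; Box Box p there: w2:F. ✗
w2: successors {w0, w1, w2}; Box Box p there: w0:T, w1:F, w2:F. ✗
— 0 worlds.

0 and 0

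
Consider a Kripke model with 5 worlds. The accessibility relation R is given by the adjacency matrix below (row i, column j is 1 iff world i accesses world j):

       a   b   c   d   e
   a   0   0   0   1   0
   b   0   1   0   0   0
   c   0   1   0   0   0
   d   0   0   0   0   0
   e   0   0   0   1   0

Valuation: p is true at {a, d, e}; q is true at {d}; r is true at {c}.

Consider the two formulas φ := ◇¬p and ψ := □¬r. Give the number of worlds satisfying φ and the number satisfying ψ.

For ◇¬p:
a: successors {d}; ¬p there: d:F. ✗
b: successors {b}; ¬p there: b:T. ✓
c: successors {b}; ¬p there: b:T. ✓
d: no successors, so ◇¬p fails. ✗
e: successors {d}; ¬p there: d:F. ✗
— 2 worlds.
For □¬r:
a: successors {d}; ¬r there: d:T. ✓
b: successors {b}; ¬r there: b:T. ✓
c: successors {b}; ¬r there: b:T. ✓
d: no successors, so □¬r holds vacuously. ✓
e: successors {d}; ¬r there: d:T. ✓
— 5 worlds.

2 and 5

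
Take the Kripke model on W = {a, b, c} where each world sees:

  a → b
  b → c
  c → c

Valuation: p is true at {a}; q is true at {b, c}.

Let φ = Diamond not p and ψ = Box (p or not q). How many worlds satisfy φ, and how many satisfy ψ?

3 and 0

For Diamond not p:
a: successors {b}; not p there: b:T. ✓
b: successors {c}; not p there: c:T. ✓
c: successors {c}; not p there: c:T. ✓
— 3 worlds.
For Box (p or not q):
a: successors {b}; p or not q there: b:F. ✗
b: successors {c}; p or not q there: c:F. ✗
c: successors {c}; p or not q there: c:F. ✗
— 0 worlds.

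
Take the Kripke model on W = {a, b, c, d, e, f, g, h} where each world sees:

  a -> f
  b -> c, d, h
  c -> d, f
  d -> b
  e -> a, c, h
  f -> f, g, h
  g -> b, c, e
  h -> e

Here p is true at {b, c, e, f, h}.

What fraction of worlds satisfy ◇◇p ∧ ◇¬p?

a: ◇◇p is T, ◇¬p is F. ✗
b: ◇◇p is T, ◇¬p is T. ✓
c: ◇◇p is T, ◇¬p is T. ✓
d: ◇◇p is T, ◇¬p is F. ✗
e: ◇◇p is T, ◇¬p is T. ✓
f: ◇◇p is T, ◇¬p is T. ✓
g: ◇◇p is T, ◇¬p is F. ✗
h: ◇◇p is T, ◇¬p is F. ✗
That's 4 of 8 worlds, so 4/8 = 1/2.

1/2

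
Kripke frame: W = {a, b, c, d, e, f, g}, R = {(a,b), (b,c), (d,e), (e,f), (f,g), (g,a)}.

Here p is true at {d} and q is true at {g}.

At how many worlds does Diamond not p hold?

a: successors {b}; not p there: b:T. ✓
b: successors {c}; not p there: c:T. ✓
c: no successors, so Diamond not p fails. ✗
d: successors {e}; not p there: e:T. ✓
e: successors {f}; not p there: f:T. ✓
f: successors {g}; not p there: g:T. ✓
g: successors {a}; not p there: a:T. ✓
Satisfying worlds: {a, b, d, e, f, g}.

6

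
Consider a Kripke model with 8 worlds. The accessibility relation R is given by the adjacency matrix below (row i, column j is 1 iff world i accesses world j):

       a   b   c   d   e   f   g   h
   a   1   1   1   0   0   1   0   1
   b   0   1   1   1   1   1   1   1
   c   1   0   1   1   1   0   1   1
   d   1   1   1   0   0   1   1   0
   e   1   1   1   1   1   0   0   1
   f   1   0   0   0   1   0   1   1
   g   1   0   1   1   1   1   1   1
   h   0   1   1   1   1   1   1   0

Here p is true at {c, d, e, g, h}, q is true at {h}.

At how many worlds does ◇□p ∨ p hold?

5

a: ◇□p is F, p is F. ✗
b: ◇□p is F, p is F. ✗
c: ◇□p is F, p is T. ✓
d: ◇□p is F, p is T. ✓
e: ◇□p is F, p is T. ✓
f: ◇□p is F, p is F. ✗
g: ◇□p is F, p is T. ✓
h: ◇□p is F, p is T. ✓
Satisfying worlds: {c, d, e, g, h}.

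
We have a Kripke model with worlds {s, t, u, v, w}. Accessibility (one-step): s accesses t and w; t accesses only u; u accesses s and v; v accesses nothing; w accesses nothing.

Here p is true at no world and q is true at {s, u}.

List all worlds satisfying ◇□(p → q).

s: successors {t, w}; □(p → q) there: t:T, w:T. ✓
t: successors {u}; □(p → q) there: u:T. ✓
u: successors {s, v}; □(p → q) there: s:T, v:T. ✓
v: no successors, so ◇□(p → q) fails. ✗
w: no successors, so ◇□(p → q) fails. ✗

{s, t, u}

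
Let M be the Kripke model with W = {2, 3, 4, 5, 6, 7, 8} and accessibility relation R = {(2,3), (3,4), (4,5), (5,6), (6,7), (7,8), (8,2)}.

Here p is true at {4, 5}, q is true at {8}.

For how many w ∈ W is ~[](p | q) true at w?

4

2: [](p | q) is F. ✓
3: [](p | q) is T. ✗
4: [](p | q) is T. ✗
5: [](p | q) is F. ✓
6: [](p | q) is F. ✓
7: [](p | q) is T. ✗
8: [](p | q) is F. ✓
Satisfying worlds: {2, 5, 6, 8}.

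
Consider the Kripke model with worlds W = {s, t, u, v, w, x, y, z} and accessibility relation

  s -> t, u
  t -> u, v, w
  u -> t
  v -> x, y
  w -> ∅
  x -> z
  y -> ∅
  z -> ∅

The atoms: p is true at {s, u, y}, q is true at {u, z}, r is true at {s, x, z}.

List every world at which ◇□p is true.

s: successors {t, u}; □p there: t:F, u:F. ✗
t: successors {u, v, w}; □p there: u:F, v:F, w:T. ✓
u: successors {t}; □p there: t:F. ✗
v: successors {x, y}; □p there: x:F, y:T. ✓
w: no successors, so ◇□p fails. ✗
x: successors {z}; □p there: z:T. ✓
y: no successors, so ◇□p fails. ✗
z: no successors, so ◇□p fails. ✗

{t, v, x}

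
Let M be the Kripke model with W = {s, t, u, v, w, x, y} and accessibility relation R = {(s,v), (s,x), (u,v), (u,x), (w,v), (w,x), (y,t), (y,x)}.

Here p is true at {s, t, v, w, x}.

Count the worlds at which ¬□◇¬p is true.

4

s: □◇¬p is F. ✓
t: □◇¬p is T. ✗
u: □◇¬p is F. ✓
v: □◇¬p is T. ✗
w: □◇¬p is F. ✓
x: □◇¬p is T. ✗
y: □◇¬p is F. ✓
Satisfying worlds: {s, u, w, y}.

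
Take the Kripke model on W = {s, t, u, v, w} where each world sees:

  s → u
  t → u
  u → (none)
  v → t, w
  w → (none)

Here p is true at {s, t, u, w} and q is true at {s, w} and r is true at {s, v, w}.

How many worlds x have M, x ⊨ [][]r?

s: successors {u}; []r there: u:T. ✓
t: successors {u}; []r there: u:T. ✓
u: no successors, so [][]r holds vacuously. ✓
v: successors {t, w}; []r there: t:F, w:T. ✗
w: no successors, so [][]r holds vacuously. ✓
Satisfying worlds: {s, t, u, w}.

4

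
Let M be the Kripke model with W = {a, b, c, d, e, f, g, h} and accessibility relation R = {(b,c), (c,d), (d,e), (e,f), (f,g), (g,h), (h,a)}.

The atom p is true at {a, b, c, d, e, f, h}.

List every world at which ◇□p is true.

a: no successors, so ◇□p fails. ✗
b: successors {c}; □p there: c:T. ✓
c: successors {d}; □p there: d:T. ✓
d: successors {e}; □p there: e:T. ✓
e: successors {f}; □p there: f:F. ✗
f: successors {g}; □p there: g:T. ✓
g: successors {h}; □p there: h:T. ✓
h: successors {a}; □p there: a:T. ✓

{b, c, d, f, g, h}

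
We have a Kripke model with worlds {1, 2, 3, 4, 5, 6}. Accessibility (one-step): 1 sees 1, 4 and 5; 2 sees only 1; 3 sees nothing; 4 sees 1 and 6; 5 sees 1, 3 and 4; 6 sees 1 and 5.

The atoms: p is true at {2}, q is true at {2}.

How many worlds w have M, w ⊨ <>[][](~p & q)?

1

1: successors {1, 4, 5}; [][](~p & q) there: 1:F, 4:F, 5:F. ✗
2: successors {1}; [][](~p & q) there: 1:F. ✗
3: no successors, so <>[][](~p & q) fails. ✗
4: successors {1, 6}; [][](~p & q) there: 1:F, 6:F. ✗
5: successors {1, 3, 4}; [][](~p & q) there: 1:F, 3:T, 4:F. ✓
6: successors {1, 5}; [][](~p & q) there: 1:F, 5:F. ✗
Satisfying worlds: {5}.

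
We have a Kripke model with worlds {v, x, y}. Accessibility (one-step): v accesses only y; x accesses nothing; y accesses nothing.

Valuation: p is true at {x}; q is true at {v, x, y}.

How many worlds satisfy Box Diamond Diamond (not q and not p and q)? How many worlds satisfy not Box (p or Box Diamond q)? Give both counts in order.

For Box Diamond Diamond (not q and not p and q):
v: successors {y}; Diamond Diamond (not q and not p and q) there: y:F. ✗
x: no successors, so Box Diamond Diamond (not q and not p and q) holds vacuously. ✓
y: no successors, so Box Diamond Diamond (not q and not p and q) holds vacuously. ✓
— 2 worlds.
For not Box (p or Box Diamond q):
v: Box (p or Box Diamond q) is T. ✗
x: Box (p or Box Diamond q) is T. ✗
y: Box (p or Box Diamond q) is T. ✗
— 0 worlds.

2 and 0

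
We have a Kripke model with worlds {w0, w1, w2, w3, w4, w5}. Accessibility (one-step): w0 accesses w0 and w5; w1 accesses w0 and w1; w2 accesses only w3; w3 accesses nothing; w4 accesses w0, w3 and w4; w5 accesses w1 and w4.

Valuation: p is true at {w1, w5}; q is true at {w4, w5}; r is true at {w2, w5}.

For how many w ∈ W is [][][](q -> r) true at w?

2

w0: successors {w0, w5}; [][](q -> r) there: w0:F, w5:F. ✗
w1: successors {w0, w1}; [][](q -> r) there: w0:F, w1:T. ✗
w2: successors {w3}; [][](q -> r) there: w3:T. ✓
w3: no successors, so [][][](q -> r) holds vacuously. ✓
w4: successors {w0, w3, w4}; [][](q -> r) there: w0:F, w3:T, w4:F. ✗
w5: successors {w1, w4}; [][](q -> r) there: w1:T, w4:F. ✗
Satisfying worlds: {w2, w3}.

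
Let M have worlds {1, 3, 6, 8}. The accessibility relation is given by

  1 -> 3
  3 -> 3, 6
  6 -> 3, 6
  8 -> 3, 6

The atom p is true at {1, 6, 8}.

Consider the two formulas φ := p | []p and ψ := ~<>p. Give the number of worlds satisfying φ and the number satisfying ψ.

3 and 1

For p | []p:
1: p is T, []p is F. ✓
3: p is F, []p is F. ✗
6: p is T, []p is F. ✓
8: p is T, []p is F. ✓
— 3 worlds.
For ~<>p:
1: <>p is F. ✓
3: <>p is T. ✗
6: <>p is T. ✗
8: <>p is T. ✗
— 1 world.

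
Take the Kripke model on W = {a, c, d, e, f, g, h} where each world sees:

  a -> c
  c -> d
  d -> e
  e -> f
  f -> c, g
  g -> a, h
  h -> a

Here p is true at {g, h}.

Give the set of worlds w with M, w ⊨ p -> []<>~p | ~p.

a: p is F, []<>~p | ~p is T. ✓
c: p is F, []<>~p | ~p is T. ✓
d: p is F, []<>~p | ~p is T. ✓
e: p is F, []<>~p | ~p is T. ✓
f: p is F, []<>~p | ~p is T. ✓
g: p is T, []<>~p | ~p is T. ✓
h: p is T, []<>~p | ~p is T. ✓

{a, c, d, e, f, g, h}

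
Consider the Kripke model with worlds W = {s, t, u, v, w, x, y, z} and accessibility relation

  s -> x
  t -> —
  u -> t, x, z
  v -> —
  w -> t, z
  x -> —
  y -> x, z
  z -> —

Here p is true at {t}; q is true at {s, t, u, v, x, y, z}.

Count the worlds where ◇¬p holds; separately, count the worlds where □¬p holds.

For ◇¬p:
s: successors {x}; ¬p there: x:T. ✓
t: no successors, so ◇¬p fails. ✗
u: successors {t, x, z}; ¬p there: t:F, x:T, z:T. ✓
v: no successors, so ◇¬p fails. ✗
w: successors {t, z}; ¬p there: t:F, z:T. ✓
x: no successors, so ◇¬p fails. ✗
y: successors {x, z}; ¬p there: x:T, z:T. ✓
z: no successors, so ◇¬p fails. ✗
— 4 worlds.
For □¬p:
s: successors {x}; ¬p there: x:T. ✓
t: no successors, so □¬p holds vacuously. ✓
u: successors {t, x, z}; ¬p there: t:F, x:T, z:T. ✗
v: no successors, so □¬p holds vacuously. ✓
w: successors {t, z}; ¬p there: t:F, z:T. ✗
x: no successors, so □¬p holds vacuously. ✓
y: successors {x, z}; ¬p there: x:T, z:T. ✓
z: no successors, so □¬p holds vacuously. ✓
— 6 worlds.

4 and 6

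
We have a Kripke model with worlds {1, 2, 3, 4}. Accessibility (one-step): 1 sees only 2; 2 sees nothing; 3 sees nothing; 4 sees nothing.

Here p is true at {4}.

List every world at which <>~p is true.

1: successors {2}; ~p there: 2:T. ✓
2: no successors, so <>~p fails. ✗
3: no successors, so <>~p fails. ✗
4: no successors, so <>~p fails. ✗

{1}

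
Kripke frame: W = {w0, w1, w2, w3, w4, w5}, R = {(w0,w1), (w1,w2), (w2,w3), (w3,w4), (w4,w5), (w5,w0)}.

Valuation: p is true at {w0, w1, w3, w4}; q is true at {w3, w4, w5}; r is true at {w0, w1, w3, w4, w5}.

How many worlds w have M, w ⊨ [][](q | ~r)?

w0: successors {w1}; [](q | ~r) there: w1:T. ✓
w1: successors {w2}; [](q | ~r) there: w2:T. ✓
w2: successors {w3}; [](q | ~r) there: w3:T. ✓
w3: successors {w4}; [](q | ~r) there: w4:T. ✓
w4: successors {w5}; [](q | ~r) there: w5:F. ✗
w5: successors {w0}; [](q | ~r) there: w0:F. ✗
Satisfying worlds: {w0, w1, w2, w3}.

4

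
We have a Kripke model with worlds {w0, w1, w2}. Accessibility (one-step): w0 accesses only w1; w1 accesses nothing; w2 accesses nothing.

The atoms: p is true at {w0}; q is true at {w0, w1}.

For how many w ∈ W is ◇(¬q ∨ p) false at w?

3

w0: successors {w1}; ¬q ∨ p there: w1:F. ✗
w1: no successors, so ◇(¬q ∨ p) fails. ✗
w2: no successors, so ◇(¬q ∨ p) fails. ✗
Satisfying worlds: ∅.
So ◇(¬q ∨ p) fails at the other 3 worlds.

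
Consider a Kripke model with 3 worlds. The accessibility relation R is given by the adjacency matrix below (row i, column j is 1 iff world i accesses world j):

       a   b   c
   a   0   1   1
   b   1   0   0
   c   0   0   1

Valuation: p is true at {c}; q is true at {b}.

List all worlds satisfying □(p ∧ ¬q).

a: successors {b, c}; p ∧ ¬q there: b:F, c:T. ✗
b: successors {a}; p ∧ ¬q there: a:F. ✗
c: successors {c}; p ∧ ¬q there: c:T. ✓

{c}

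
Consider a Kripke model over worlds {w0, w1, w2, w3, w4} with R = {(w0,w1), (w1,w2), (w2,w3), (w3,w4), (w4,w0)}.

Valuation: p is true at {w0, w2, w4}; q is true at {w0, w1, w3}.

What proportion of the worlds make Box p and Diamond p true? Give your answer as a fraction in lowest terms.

3/5

w0: Box p is F, Diamond p is F. ✗
w1: Box p is T, Diamond p is T. ✓
w2: Box p is F, Diamond p is F. ✗
w3: Box p is T, Diamond p is T. ✓
w4: Box p is T, Diamond p is T. ✓
That's 3 of 5 worlds, so 3/5.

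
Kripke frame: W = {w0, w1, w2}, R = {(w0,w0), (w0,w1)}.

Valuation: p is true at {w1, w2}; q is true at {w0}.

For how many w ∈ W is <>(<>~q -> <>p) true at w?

w0: successors {w0, w1}; <>~q -> <>p there: w0:T, w1:T. ✓
w1: no successors, so <>(<>~q -> <>p) fails. ✗
w2: no successors, so <>(<>~q -> <>p) fails. ✗
Satisfying worlds: {w0}.

1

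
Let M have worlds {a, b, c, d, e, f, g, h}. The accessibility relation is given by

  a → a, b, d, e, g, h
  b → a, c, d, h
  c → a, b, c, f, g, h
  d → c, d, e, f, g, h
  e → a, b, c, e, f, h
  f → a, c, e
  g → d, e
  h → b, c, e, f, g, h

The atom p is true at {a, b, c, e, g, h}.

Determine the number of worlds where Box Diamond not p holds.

4

a: successors {a, b, d, e, g, h}; Diamond not p there: a:T, b:T, d:T, e:T, g:T, h:T. ✓
b: successors {a, c, d, h}; Diamond not p there: a:T, c:T, d:T, h:T. ✓
c: successors {a, b, c, f, g, h}; Diamond not p there: a:T, b:T, c:T, f:F, g:T, h:T. ✗
d: successors {c, d, e, f, g, h}; Diamond not p there: c:T, d:T, e:T, f:F, g:T, h:T. ✗
e: successors {a, b, c, e, f, h}; Diamond not p there: a:T, b:T, c:T, e:T, f:F, h:T. ✗
f: successors {a, c, e}; Diamond not p there: a:T, c:T, e:T. ✓
g: successors {d, e}; Diamond not p there: d:T, e:T. ✓
h: successors {b, c, e, f, g, h}; Diamond not p there: b:T, c:T, e:T, f:F, g:T, h:T. ✗
Satisfying worlds: {a, b, f, g}.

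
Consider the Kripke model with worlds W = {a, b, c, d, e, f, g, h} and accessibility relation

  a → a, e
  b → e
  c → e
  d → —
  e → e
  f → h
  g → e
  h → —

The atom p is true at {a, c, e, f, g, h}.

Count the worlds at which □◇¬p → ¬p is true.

7

a: □◇¬p is F, ¬p is F. ✓
b: □◇¬p is F, ¬p is T. ✓
c: □◇¬p is F, ¬p is F. ✓
d: □◇¬p is T, ¬p is T. ✓
e: □◇¬p is F, ¬p is F. ✓
f: □◇¬p is F, ¬p is F. ✓
g: □◇¬p is F, ¬p is F. ✓
h: □◇¬p is T, ¬p is F. ✗
Satisfying worlds: {a, b, c, d, e, f, g}.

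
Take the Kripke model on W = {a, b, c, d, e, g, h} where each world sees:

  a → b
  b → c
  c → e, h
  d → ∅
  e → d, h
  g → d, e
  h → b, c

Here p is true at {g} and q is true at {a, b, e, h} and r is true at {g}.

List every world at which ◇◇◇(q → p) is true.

{b, c, e, g, h}

a: successors {b}; ◇◇(q → p) there: b:F. ✗
b: successors {c}; ◇◇(q → p) there: c:T. ✓
c: successors {e, h}; ◇◇(q → p) there: e:T, h:T. ✓
d: no successors, so ◇◇◇(q → p) fails. ✗
e: successors {d, h}; ◇◇(q → p) there: d:F, h:T. ✓
g: successors {d, e}; ◇◇(q → p) there: d:F, e:T. ✓
h: successors {b, c}; ◇◇(q → p) there: b:F, c:T. ✓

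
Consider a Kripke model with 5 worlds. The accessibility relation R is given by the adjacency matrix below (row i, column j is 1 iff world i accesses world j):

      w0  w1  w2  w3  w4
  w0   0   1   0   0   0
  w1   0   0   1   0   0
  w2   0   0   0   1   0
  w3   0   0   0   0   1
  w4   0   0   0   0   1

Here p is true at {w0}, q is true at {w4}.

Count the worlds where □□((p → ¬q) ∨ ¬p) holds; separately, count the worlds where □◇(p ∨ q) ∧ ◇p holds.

5 and 0

For □□((p → ¬q) ∨ ¬p):
w0: successors {w1}; □((p → ¬q) ∨ ¬p) there: w1:T. ✓
w1: successors {w2}; □((p → ¬q) ∨ ¬p) there: w2:T. ✓
w2: successors {w3}; □((p → ¬q) ∨ ¬p) there: w3:T. ✓
w3: successors {w4}; □((p → ¬q) ∨ ¬p) there: w4:T. ✓
w4: successors {w4}; □((p → ¬q) ∨ ¬p) there: w4:T. ✓
— 5 worlds.
For □◇(p ∨ q) ∧ ◇p:
w0: □◇(p ∨ q) is F, ◇p is F. ✗
w1: □◇(p ∨ q) is F, ◇p is F. ✗
w2: □◇(p ∨ q) is T, ◇p is F. ✗
w3: □◇(p ∨ q) is T, ◇p is F. ✗
w4: □◇(p ∨ q) is T, ◇p is F. ✗
— 0 worlds.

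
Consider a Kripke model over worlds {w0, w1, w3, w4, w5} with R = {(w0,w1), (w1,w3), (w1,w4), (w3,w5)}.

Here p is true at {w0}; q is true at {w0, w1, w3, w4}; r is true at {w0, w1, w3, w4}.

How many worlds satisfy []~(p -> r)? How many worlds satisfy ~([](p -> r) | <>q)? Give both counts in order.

2 and 0

For []~(p -> r):
w0: successors {w1}; ~(p -> r) there: w1:F. ✗
w1: successors {w3, w4}; ~(p -> r) there: w3:F, w4:F. ✗
w3: successors {w5}; ~(p -> r) there: w5:F. ✗
w4: no successors, so []~(p -> r) holds vacuously. ✓
w5: no successors, so []~(p -> r) holds vacuously. ✓
— 2 worlds.
For ~([](p -> r) | <>q):
w0: [](p -> r) | <>q is T. ✗
w1: [](p -> r) | <>q is T. ✗
w3: [](p -> r) | <>q is T. ✗
w4: [](p -> r) | <>q is T. ✗
w5: [](p -> r) | <>q is T. ✗
— 0 worlds.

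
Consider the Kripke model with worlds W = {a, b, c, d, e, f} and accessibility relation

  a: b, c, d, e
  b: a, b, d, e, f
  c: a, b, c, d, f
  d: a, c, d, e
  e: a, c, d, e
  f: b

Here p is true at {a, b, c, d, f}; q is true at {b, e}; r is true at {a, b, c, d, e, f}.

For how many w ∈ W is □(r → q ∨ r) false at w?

0

a: successors {b, c, d, e}; r → q ∨ r there: b:T, c:T, d:T, e:T. ✓
b: successors {a, b, d, e, f}; r → q ∨ r there: a:T, b:T, d:T, e:T, f:T. ✓
c: successors {a, b, c, d, f}; r → q ∨ r there: a:T, b:T, c:T, d:T, f:T. ✓
d: successors {a, c, d, e}; r → q ∨ r there: a:T, c:T, d:T, e:T. ✓
e: successors {a, c, d, e}; r → q ∨ r there: a:T, c:T, d:T, e:T. ✓
f: successors {b}; r → q ∨ r there: b:T. ✓
Satisfying worlds: {a, b, c, d, e, f}.
So □(r → q ∨ r) fails at the other 0 worlds.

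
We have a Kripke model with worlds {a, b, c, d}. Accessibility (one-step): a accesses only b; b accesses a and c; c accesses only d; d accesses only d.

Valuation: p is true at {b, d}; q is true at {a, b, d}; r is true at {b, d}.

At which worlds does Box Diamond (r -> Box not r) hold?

{a}

a: successors {b}; Diamond (r -> Box not r) there: b:T. ✓
b: successors {a, c}; Diamond (r -> Box not r) there: a:T, c:F. ✗
c: successors {d}; Diamond (r -> Box not r) there: d:F. ✗
d: successors {d}; Diamond (r -> Box not r) there: d:F. ✗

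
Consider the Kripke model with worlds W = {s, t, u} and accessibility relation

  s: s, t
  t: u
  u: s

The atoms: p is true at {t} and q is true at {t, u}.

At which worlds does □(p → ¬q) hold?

s: successors {s, t}; p → ¬q there: s:T, t:F. ✗
t: successors {u}; p → ¬q there: u:T. ✓
u: successors {s}; p → ¬q there: s:T. ✓

{t, u}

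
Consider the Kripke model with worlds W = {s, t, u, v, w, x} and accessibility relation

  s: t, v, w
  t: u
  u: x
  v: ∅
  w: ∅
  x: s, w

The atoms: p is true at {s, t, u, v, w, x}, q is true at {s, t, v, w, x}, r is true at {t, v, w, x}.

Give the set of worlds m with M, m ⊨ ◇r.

{s, u, x}

s: successors {t, v, w}; r there: t:T, v:T, w:T. ✓
t: successors {u}; r there: u:F. ✗
u: successors {x}; r there: x:T. ✓
v: no successors, so ◇r fails. ✗
w: no successors, so ◇r fails. ✗
x: successors {s, w}; r there: s:F, w:T. ✓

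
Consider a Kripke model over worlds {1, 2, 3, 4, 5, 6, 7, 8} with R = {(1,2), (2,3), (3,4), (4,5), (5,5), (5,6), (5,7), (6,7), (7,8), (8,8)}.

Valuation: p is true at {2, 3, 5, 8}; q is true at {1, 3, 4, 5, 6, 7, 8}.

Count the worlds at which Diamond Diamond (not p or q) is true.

1: successors {2}; Diamond (not p or q) there: 2:T. ✓
2: successors {3}; Diamond (not p or q) there: 3:T. ✓
3: successors {4}; Diamond (not p or q) there: 4:T. ✓
4: successors {5}; Diamond (not p or q) there: 5:T. ✓
5: successors {5, 6, 7}; Diamond (not p or q) there: 5:T, 6:T, 7:T. ✓
6: successors {7}; Diamond (not p or q) there: 7:T. ✓
7: successors {8}; Diamond (not p or q) there: 8:T. ✓
8: successors {8}; Diamond (not p or q) there: 8:T. ✓
Satisfying worlds: {1, 2, 3, 4, 5, 6, 7, 8}.

8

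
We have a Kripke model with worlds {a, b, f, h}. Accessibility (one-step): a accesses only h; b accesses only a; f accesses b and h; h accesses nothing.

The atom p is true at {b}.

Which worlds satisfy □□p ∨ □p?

{a, h}

a: □□p is T, □p is F. ✓
b: □□p is F, □p is F. ✗
f: □□p is F, □p is F. ✗
h: □□p is T, □p is T. ✓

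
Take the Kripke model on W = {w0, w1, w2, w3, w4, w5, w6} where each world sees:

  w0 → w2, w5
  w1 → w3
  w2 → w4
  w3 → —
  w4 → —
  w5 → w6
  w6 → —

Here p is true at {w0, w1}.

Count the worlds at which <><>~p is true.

1

w0: successors {w2, w5}; <>~p there: w2:T, w5:T. ✓
w1: successors {w3}; <>~p there: w3:F. ✗
w2: successors {w4}; <>~p there: w4:F. ✗
w3: no successors, so <><>~p fails. ✗
w4: no successors, so <><>~p fails. ✗
w5: successors {w6}; <>~p there: w6:F. ✗
w6: no successors, so <><>~p fails. ✗
Satisfying worlds: {w0}.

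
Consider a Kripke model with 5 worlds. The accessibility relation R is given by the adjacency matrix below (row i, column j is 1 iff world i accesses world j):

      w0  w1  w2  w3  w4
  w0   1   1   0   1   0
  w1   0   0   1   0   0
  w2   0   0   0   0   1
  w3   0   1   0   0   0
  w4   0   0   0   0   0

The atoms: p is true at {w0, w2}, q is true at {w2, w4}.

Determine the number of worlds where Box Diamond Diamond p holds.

1

w0: successors {w0, w1, w3}; Diamond Diamond p there: w0:T, w1:F, w3:T. ✗
w1: successors {w2}; Diamond Diamond p there: w2:F. ✗
w2: successors {w4}; Diamond Diamond p there: w4:F. ✗
w3: successors {w1}; Diamond Diamond p there: w1:F. ✗
w4: no successors, so Box Diamond Diamond p holds vacuously. ✓
Satisfying worlds: {w4}.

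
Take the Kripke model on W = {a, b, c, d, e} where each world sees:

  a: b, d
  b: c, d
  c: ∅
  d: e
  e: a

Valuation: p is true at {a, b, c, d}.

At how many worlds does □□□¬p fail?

4

a: successors {b, d}; □□¬p there: b:T, d:F. ✗
b: successors {c, d}; □□¬p there: c:T, d:F. ✗
c: no successors, so □□□¬p holds vacuously. ✓
d: successors {e}; □□¬p there: e:F. ✗
e: successors {a}; □□¬p there: a:F. ✗
Satisfying worlds: {c}.
So □□□¬p fails at the other 4 worlds.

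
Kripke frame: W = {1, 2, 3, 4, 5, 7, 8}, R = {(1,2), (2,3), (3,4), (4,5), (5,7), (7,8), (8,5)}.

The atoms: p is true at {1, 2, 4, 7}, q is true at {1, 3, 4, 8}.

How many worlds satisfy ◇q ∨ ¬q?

1: ◇q is F, ¬q is F. ✗
2: ◇q is T, ¬q is T. ✓
3: ◇q is T, ¬q is F. ✓
4: ◇q is F, ¬q is F. ✗
5: ◇q is F, ¬q is T. ✓
7: ◇q is T, ¬q is T. ✓
8: ◇q is F, ¬q is F. ✗
Satisfying worlds: {2, 3, 5, 7}.

4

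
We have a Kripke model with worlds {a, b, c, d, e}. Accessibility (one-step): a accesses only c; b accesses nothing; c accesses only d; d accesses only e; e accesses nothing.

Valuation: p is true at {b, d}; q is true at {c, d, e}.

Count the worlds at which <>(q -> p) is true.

1

a: successors {c}; q -> p there: c:F. ✗
b: no successors, so <>(q -> p) fails. ✗
c: successors {d}; q -> p there: d:T. ✓
d: successors {e}; q -> p there: e:F. ✗
e: no successors, so <>(q -> p) fails. ✗
Satisfying worlds: {c}.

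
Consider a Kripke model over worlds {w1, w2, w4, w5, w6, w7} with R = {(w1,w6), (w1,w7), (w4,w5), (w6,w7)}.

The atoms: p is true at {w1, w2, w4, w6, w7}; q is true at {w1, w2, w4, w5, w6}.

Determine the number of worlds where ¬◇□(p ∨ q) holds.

3

w1: ◇□(p ∨ q) is T. ✗
w2: ◇□(p ∨ q) is F. ✓
w4: ◇□(p ∨ q) is T. ✗
w5: ◇□(p ∨ q) is F. ✓
w6: ◇□(p ∨ q) is T. ✗
w7: ◇□(p ∨ q) is F. ✓
Satisfying worlds: {w2, w5, w7}.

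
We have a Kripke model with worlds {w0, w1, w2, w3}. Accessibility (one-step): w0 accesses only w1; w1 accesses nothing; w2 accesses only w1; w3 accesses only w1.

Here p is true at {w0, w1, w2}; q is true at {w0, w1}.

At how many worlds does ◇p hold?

w0: successors {w1}; p there: w1:T. ✓
w1: no successors, so ◇p fails. ✗
w2: successors {w1}; p there: w1:T. ✓
w3: successors {w1}; p there: w1:T. ✓
Satisfying worlds: {w0, w2, w3}.

3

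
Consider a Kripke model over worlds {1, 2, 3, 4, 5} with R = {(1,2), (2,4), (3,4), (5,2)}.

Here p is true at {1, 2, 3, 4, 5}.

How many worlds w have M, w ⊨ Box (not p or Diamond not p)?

1: successors {2}; not p or Diamond not p there: 2:F. ✗
2: successors {4}; not p or Diamond not p there: 4:F. ✗
3: successors {4}; not p or Diamond not p there: 4:F. ✗
4: no successors, so Box (not p or Diamond not p) holds vacuously. ✓
5: successors {2}; not p or Diamond not p there: 2:F. ✗
Satisfying worlds: {4}.

1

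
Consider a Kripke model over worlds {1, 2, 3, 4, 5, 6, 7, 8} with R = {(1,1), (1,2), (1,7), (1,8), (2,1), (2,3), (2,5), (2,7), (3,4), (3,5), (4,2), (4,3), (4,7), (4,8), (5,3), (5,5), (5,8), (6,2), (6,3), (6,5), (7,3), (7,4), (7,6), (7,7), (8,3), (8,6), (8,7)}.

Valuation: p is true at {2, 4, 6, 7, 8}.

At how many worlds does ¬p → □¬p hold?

5

1: ¬p is T, □¬p is F. ✗
2: ¬p is F, □¬p is F. ✓
3: ¬p is T, □¬p is F. ✗
4: ¬p is F, □¬p is F. ✓
5: ¬p is T, □¬p is F. ✗
6: ¬p is F, □¬p is F. ✓
7: ¬p is F, □¬p is F. ✓
8: ¬p is F, □¬p is F. ✓
Satisfying worlds: {2, 4, 6, 7, 8}.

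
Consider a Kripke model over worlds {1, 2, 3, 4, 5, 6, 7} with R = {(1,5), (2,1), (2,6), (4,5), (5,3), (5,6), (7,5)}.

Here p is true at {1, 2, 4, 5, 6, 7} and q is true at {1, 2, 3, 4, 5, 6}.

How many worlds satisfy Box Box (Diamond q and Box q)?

1: successors {5}; Box (Diamond q and Box q) there: 5:F. ✗
2: successors {1, 6}; Box (Diamond q and Box q) there: 1:T, 6:T. ✓
3: no successors, so Box Box (Diamond q and Box q) holds vacuously. ✓
4: successors {5}; Box (Diamond q and Box q) there: 5:F. ✗
5: successors {3, 6}; Box (Diamond q and Box q) there: 3:T, 6:T. ✓
6: no successors, so Box Box (Diamond q and Box q) holds vacuously. ✓
7: successors {5}; Box (Diamond q and Box q) there: 5:F. ✗
Satisfying worlds: {2, 3, 5, 6}.

4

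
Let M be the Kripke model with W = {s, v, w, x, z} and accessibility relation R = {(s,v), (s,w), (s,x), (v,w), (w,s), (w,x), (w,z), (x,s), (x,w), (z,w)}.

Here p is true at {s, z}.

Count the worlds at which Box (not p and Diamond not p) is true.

3

s: successors {v, w, x}; not p and Diamond not p there: v:T, w:T, x:T. ✓
v: successors {w}; not p and Diamond not p there: w:T. ✓
w: successors {s, x, z}; not p and Diamond not p there: s:F, x:T, z:F. ✗
x: successors {s, w}; not p and Diamond not p there: s:F, w:T. ✗
z: successors {w}; not p and Diamond not p there: w:T. ✓
Satisfying worlds: {s, v, z}.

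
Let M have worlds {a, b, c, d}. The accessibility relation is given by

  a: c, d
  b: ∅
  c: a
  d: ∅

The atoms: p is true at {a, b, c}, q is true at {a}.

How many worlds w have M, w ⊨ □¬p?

a: successors {c, d}; ¬p there: c:F, d:T. ✗
b: no successors, so □¬p holds vacuously. ✓
c: successors {a}; ¬p there: a:F. ✗
d: no successors, so □¬p holds vacuously. ✓
Satisfying worlds: {b, d}.

2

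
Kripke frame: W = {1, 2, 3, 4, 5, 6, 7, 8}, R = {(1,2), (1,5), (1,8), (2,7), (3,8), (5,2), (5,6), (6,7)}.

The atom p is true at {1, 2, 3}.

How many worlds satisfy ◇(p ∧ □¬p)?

1: successors {2, 5, 8}; p ∧ □¬p there: 2:T, 5:F, 8:F. ✓
2: successors {7}; p ∧ □¬p there: 7:F. ✗
3: successors {8}; p ∧ □¬p there: 8:F. ✗
4: no successors, so ◇(p ∧ □¬p) fails. ✗
5: successors {2, 6}; p ∧ □¬p there: 2:T, 6:F. ✓
6: successors {7}; p ∧ □¬p there: 7:F. ✗
7: no successors, so ◇(p ∧ □¬p) fails. ✗
8: no successors, so ◇(p ∧ □¬p) fails. ✗
Satisfying worlds: {1, 5}.

2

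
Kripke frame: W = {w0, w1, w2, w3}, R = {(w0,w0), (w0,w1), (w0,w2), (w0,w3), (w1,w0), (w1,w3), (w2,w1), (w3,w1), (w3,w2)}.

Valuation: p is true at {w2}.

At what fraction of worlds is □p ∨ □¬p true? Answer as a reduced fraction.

1/2

w0: □p is F, □¬p is F. ✗
w1: □p is F, □¬p is T. ✓
w2: □p is F, □¬p is T. ✓
w3: □p is F, □¬p is F. ✗
That's 2 of 4 worlds, so 2/4 = 1/2.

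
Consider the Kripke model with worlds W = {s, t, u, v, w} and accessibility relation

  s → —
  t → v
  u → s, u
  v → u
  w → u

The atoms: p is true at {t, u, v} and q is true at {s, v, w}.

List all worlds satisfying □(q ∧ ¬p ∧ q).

{s}

s: no successors, so □(q ∧ ¬p ∧ q) holds vacuously. ✓
t: successors {v}; q ∧ ¬p ∧ q there: v:F. ✗
u: successors {s, u}; q ∧ ¬p ∧ q there: s:T, u:F. ✗
v: successors {u}; q ∧ ¬p ∧ q there: u:F. ✗
w: successors {u}; q ∧ ¬p ∧ q there: u:F. ✗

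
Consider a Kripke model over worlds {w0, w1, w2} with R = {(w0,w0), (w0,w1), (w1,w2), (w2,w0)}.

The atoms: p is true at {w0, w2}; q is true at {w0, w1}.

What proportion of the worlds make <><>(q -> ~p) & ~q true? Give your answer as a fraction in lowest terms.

w0: <><>(q -> ~p) is T, ~q is F. ✗
w1: <><>(q -> ~p) is F, ~q is F. ✗
w2: <><>(q -> ~p) is T, ~q is T. ✓
That's 1 of 3 worlds, so 1/3.

1/3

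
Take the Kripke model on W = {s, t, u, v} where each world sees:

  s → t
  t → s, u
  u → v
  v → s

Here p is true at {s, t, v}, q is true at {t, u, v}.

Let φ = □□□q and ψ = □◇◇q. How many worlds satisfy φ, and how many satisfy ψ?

2 and 3

For □□□q:
s: successors {t}; □□q there: t:T. ✓
t: successors {s, u}; □□q there: s:F, u:F. ✗
u: successors {v}; □□q there: v:T. ✓
v: successors {s}; □□q there: s:F. ✗
— 2 worlds.
For □◇◇q:
s: successors {t}; ◇◇q there: t:T. ✓
t: successors {s, u}; ◇◇q there: s:T, u:F. ✗
u: successors {v}; ◇◇q there: v:T. ✓
v: successors {s}; ◇◇q there: s:T. ✓
— 3 worlds.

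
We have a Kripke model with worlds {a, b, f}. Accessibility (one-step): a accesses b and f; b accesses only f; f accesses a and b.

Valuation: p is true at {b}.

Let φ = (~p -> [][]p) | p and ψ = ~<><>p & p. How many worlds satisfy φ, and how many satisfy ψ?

1 and 0

For (~p -> [][]p) | p:
a: ~p -> [][]p is F, p is F. ✗
b: ~p -> [][]p is T, p is T. ✓
f: ~p -> [][]p is F, p is F. ✗
— 1 world.
For ~<><>p & p:
a: ~<><>p is F, p is F. ✗
b: ~<><>p is F, p is T. ✗
f: ~<><>p is F, p is F. ✗
— 0 worlds.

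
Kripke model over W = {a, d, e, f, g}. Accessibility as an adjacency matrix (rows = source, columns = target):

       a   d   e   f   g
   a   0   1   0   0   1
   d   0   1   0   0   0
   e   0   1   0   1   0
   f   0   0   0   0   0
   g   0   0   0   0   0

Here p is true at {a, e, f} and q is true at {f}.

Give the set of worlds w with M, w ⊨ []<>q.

{f, g}

a: successors {d, g}; <>q there: d:F, g:F. ✗
d: successors {d}; <>q there: d:F. ✗
e: successors {d, f}; <>q there: d:F, f:F. ✗
f: no successors, so []<>q holds vacuously. ✓
g: no successors, so []<>q holds vacuously. ✓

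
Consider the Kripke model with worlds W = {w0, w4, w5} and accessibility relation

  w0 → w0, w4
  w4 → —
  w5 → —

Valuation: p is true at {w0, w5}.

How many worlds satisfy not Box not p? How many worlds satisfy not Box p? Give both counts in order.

1 and 1

For not Box not p:
w0: Box not p is F. ✓
w4: Box not p is T. ✗
w5: Box not p is T. ✗
— 1 world.
For not Box p:
w0: Box p is F. ✓
w4: Box p is T. ✗
w5: Box p is T. ✗
— 1 world.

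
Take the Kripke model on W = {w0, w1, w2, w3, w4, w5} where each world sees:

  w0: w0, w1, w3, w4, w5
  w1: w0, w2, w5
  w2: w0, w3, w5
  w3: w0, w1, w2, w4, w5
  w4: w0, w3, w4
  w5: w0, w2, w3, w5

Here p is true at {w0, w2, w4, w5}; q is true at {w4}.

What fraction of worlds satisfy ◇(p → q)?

5/6

w0: successors {w0, w1, w3, w4, w5}; p → q there: w0:F, w1:T, w3:T, w4:T, w5:F. ✓
w1: successors {w0, w2, w5}; p → q there: w0:F, w2:F, w5:F. ✗
w2: successors {w0, w3, w5}; p → q there: w0:F, w3:T, w5:F. ✓
w3: successors {w0, w1, w2, w4, w5}; p → q there: w0:F, w1:T, w2:F, w4:T, w5:F. ✓
w4: successors {w0, w3, w4}; p → q there: w0:F, w3:T, w4:T. ✓
w5: successors {w0, w2, w3, w5}; p → q there: w0:F, w2:F, w3:T, w5:F. ✓
That's 5 of 6 worlds, so 5/6.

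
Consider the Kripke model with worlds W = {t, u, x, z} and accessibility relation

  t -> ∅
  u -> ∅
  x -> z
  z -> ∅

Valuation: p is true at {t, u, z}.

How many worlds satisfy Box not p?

3

t: no successors, so Box not p holds vacuously. ✓
u: no successors, so Box not p holds vacuously. ✓
x: successors {z}; not p there: z:F. ✗
z: no successors, so Box not p holds vacuously. ✓
Satisfying worlds: {t, u, z}.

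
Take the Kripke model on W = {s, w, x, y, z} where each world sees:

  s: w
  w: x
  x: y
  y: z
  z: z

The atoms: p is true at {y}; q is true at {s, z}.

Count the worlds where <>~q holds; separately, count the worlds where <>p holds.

For <>~q:
s: successors {w}; ~q there: w:T. ✓
w: successors {x}; ~q there: x:T. ✓
x: successors {y}; ~q there: y:T. ✓
y: successors {z}; ~q there: z:F. ✗
z: successors {z}; ~q there: z:F. ✗
— 3 worlds.
For <>p:
s: successors {w}; p there: w:F. ✗
w: successors {x}; p there: x:F. ✗
x: successors {y}; p there: y:T. ✓
y: successors {z}; p there: z:F. ✗
z: successors {z}; p there: z:F. ✗
— 1 world.

3 and 1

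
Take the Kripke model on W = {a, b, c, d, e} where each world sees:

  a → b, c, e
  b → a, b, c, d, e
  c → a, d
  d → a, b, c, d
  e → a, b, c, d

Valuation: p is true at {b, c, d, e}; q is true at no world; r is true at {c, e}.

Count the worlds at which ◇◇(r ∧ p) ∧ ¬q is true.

5

a: ◇◇(r ∧ p) is T, ¬q is T. ✓
b: ◇◇(r ∧ p) is T, ¬q is T. ✓
c: ◇◇(r ∧ p) is T, ¬q is T. ✓
d: ◇◇(r ∧ p) is T, ¬q is T. ✓
e: ◇◇(r ∧ p) is T, ¬q is T. ✓
Satisfying worlds: {a, b, c, d, e}.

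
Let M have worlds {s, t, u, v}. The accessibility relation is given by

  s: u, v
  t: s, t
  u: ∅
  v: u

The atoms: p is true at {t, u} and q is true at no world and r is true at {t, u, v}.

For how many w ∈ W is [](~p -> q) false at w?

2

s: successors {u, v}; ~p -> q there: u:T, v:F. ✗
t: successors {s, t}; ~p -> q there: s:F, t:T. ✗
u: no successors, so [](~p -> q) holds vacuously. ✓
v: successors {u}; ~p -> q there: u:T. ✓
Satisfying worlds: {u, v}.
So [](~p -> q) fails at the other 2 worlds.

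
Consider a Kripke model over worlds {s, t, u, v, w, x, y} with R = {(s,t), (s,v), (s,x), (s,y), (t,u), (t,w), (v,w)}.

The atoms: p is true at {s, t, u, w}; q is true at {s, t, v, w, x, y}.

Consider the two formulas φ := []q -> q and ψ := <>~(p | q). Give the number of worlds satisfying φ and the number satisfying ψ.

6 and 0

For []q -> q:
s: []q is T, q is T. ✓
t: []q is F, q is T. ✓
u: []q is T, q is F. ✗
v: []q is T, q is T. ✓
w: []q is T, q is T. ✓
x: []q is T, q is T. ✓
y: []q is T, q is T. ✓
— 6 worlds.
For <>~(p | q):
s: successors {t, v, x, y}; ~(p | q) there: t:F, v:F, x:F, y:F. ✗
t: successors {u, w}; ~(p | q) there: u:F, w:F. ✗
u: no successors, so <>~(p | q) fails. ✗
v: successors {w}; ~(p | q) there: w:F. ✗
w: no successors, so <>~(p | q) fails. ✗
x: no successors, so <>~(p | q) fails. ✗
y: no successors, so <>~(p | q) fails. ✗
— 0 worlds.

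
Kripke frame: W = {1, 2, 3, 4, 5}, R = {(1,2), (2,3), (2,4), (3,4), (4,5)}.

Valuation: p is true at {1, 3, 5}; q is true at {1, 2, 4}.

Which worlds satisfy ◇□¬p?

1: successors {2}; □¬p there: 2:F. ✗
2: successors {3, 4}; □¬p there: 3:T, 4:F. ✓
3: successors {4}; □¬p there: 4:F. ✗
4: successors {5}; □¬p there: 5:T. ✓
5: no successors, so ◇□¬p fails. ✗

{2, 4}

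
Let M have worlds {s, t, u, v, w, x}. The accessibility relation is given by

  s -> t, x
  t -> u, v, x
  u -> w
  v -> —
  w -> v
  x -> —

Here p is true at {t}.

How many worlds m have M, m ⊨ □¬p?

5

s: successors {t, x}; ¬p there: t:F, x:T. ✗
t: successors {u, v, x}; ¬p there: u:T, v:T, x:T. ✓
u: successors {w}; ¬p there: w:T. ✓
v: no successors, so □¬p holds vacuously. ✓
w: successors {v}; ¬p there: v:T. ✓
x: no successors, so □¬p holds vacuously. ✓
Satisfying worlds: {t, u, v, w, x}.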